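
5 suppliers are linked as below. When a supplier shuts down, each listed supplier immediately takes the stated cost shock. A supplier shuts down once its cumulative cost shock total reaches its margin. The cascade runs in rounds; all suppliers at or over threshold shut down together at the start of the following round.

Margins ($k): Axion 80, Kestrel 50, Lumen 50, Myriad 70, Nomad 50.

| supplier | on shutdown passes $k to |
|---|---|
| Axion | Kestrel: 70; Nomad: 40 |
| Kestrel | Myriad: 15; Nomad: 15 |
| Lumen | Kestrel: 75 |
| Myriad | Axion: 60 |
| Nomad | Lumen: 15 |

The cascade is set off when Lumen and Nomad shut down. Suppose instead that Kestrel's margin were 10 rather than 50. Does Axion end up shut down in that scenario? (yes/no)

no

With Kestrel's margin at 10:
Round 1 — Lumen, Nomad shut down (initial).
  Kestrel: +75 → 75 ≥ 10
Round 2 — Kestrel shuts down.
  Myriad: +15 → 15 < 70
No further shutdowns.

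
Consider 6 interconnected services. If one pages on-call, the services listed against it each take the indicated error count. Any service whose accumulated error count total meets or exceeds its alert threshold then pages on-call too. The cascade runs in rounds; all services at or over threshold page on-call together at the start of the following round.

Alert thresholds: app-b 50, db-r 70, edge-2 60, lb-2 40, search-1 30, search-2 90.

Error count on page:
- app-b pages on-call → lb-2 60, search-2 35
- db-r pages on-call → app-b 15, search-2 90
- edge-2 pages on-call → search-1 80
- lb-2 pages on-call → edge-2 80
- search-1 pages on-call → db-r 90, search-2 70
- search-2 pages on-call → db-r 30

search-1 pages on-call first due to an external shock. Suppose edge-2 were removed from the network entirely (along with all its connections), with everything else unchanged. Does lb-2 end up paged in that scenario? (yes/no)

no

With edge-2 removed:
Round 1 — search-1 pages on-call (initial).
  db-r: +90 → 90 ≥ 70
  search-2: +70 → 70 < 90
Round 2 — db-r pages on-call.
  app-b: +15 → 15 < 50
  search-2: +90 → 160 ≥ 90
Round 3 — search-2 pages on-call.
No further pages.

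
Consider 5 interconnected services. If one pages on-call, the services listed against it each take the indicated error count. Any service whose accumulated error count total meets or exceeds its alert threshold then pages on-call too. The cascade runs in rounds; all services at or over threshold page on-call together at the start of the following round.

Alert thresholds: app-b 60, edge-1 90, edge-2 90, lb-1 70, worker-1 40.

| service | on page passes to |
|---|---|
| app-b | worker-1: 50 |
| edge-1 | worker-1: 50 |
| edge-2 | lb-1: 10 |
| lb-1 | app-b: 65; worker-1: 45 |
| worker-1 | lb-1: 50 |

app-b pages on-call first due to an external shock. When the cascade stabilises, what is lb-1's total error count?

Round 1 — app-b pages on-call (initial).
  worker-1: +50 → 50 ≥ 40
Round 2 — worker-1 pages on-call.
  lb-1: +50 → 50 < 70
No further pages.

50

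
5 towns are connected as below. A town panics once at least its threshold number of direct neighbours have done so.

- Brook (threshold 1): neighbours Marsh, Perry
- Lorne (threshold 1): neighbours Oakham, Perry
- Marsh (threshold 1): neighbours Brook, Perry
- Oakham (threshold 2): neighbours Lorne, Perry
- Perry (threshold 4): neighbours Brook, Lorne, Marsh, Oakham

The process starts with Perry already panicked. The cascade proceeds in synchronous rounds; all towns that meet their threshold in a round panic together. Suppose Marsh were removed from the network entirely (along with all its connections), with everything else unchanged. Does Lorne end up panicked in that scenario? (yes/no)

yes

With Marsh removed:
Round 1 — Perry panics (initial).
Round 2 — checking thresholds:
  Brook: 1 of 1 neighbours ≥ 1, panics.
  Lorne: 1 of 2 neighbours ≥ 1, panics.
  Oakham: 1 of 2 neighbours < 2, holds.
Round 3 — checking thresholds:
  Oakham: 2 of 2 neighbours ≥ 2, panics.
Round 4 — no new panics; cascade stops.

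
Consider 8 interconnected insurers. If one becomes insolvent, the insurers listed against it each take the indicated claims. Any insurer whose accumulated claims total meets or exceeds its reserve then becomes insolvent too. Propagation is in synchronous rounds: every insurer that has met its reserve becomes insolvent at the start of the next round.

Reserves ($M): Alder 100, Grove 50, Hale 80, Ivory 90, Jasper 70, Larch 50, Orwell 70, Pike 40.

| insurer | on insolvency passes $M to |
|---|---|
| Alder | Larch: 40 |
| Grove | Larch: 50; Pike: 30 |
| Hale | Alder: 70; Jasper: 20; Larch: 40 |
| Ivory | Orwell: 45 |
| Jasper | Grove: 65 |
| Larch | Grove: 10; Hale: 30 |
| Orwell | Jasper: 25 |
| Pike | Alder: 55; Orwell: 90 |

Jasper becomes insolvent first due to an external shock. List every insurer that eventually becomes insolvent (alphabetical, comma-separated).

Grove, Jasper, Larch

Round 1 — Jasper becomes insolvent (initial).
  Grove: +65 → 65 ≥ 50
Round 2 — Grove becomes insolvent.
  Larch: +50 → 50 ≥ 50
  Pike: +30 → 30 < 40
Round 3 — Larch becomes insolvent.
  Hale: +30 → 30 < 80
No further insolvencies.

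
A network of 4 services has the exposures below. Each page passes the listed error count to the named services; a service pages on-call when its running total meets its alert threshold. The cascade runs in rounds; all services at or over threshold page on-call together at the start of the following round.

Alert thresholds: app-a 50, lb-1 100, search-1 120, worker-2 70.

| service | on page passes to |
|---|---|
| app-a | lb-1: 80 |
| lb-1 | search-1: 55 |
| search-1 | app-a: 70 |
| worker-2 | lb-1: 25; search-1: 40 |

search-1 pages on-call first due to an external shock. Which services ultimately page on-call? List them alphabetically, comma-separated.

app-a, search-1

Round 1 — search-1 pages on-call (initial).
  app-a: +70 → 70 ≥ 50
Round 2 — app-a pages on-call.
  lb-1: +80 → 80 < 100
No further pages.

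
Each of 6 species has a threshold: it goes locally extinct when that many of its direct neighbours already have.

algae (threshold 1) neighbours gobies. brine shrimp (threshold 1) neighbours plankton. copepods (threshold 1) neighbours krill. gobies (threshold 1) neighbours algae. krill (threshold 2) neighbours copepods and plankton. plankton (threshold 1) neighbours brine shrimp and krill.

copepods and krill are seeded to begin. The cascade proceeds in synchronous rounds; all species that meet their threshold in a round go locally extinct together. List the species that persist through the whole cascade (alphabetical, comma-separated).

algae, gobies

Round 1 — copepods, krill go locally extinct (initial).
Round 2 — checking thresholds:
  plankton: 1 of 2 neighbours ≥ 1, goes locally extinct.
Round 3 — checking thresholds:
  brine shrimp: 1 of 1 neighbours ≥ 1, goes locally extinct.
Round 4 — no new extinctions; cascade stops.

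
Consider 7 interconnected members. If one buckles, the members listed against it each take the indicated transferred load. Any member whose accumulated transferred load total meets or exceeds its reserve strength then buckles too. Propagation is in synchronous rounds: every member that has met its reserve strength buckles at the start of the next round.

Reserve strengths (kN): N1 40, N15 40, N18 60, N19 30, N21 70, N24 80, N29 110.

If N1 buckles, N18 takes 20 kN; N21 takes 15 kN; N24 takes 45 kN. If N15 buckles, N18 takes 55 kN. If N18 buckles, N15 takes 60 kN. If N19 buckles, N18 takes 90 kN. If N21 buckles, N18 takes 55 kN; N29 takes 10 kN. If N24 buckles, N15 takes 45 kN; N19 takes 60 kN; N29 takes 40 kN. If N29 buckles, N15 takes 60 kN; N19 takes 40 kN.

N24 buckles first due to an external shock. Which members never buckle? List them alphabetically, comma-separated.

N1, N21, N29

Round 1 — N24 buckles (initial).
  N15: +45 → 45 ≥ 40
  N19: +60 → 60 ≥ 30
  N29: +40 → 40 < 110
Round 2 — N15, N19 buckle.
  N18: +55+90 → 145 ≥ 60
Round 3 — N18 buckles.
No further bucklings.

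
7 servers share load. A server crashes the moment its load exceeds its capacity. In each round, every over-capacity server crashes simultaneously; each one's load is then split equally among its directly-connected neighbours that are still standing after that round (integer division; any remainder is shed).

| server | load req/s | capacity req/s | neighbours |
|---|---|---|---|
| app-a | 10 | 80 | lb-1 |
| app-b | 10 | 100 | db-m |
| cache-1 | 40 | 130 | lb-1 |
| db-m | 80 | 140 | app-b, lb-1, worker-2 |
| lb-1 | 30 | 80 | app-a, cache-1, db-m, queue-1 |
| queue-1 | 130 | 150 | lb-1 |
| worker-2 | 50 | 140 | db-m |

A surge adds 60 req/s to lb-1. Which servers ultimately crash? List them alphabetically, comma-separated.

Round 1 — lb-1 at 90 > 80. lb-1 crashes.
  lb-1 sheds 90 req/s to app-a, cache-1, db-m, queue-1: 22 each (2 lost).
    app-a: 10+22 = 32 ≤ 80
    cache-1: 40+22 = 62 ≤ 130
    db-m: 80+22 = 102 ≤ 140
    queue-1: 130+22 = 152 > 150
Round 2 — queue-1 crashes.
  queue-1 sheds 152 req/s: no online neighbours, lost.
No further crashes.

lb-1, queue-1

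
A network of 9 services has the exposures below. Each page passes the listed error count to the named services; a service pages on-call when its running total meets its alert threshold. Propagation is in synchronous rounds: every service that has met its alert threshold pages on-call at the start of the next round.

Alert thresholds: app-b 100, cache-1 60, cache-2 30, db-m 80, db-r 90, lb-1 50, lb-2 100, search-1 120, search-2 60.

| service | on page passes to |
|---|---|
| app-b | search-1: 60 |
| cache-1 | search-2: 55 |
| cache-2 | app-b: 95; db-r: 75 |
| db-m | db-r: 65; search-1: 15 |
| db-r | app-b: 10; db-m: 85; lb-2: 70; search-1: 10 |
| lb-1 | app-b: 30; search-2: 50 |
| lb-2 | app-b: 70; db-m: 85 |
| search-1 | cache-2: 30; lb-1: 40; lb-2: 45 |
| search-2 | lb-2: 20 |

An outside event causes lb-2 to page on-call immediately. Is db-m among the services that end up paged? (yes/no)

Round 1 — lb-2 pages on-call (initial).
  app-b: +70 → 70 < 100
  db-m: +85 → 85 ≥ 80
Round 2 — db-m pages on-call.
  db-r: +65 → 65 < 90
  search-1: +15 → 15 < 120
No further pages.

yes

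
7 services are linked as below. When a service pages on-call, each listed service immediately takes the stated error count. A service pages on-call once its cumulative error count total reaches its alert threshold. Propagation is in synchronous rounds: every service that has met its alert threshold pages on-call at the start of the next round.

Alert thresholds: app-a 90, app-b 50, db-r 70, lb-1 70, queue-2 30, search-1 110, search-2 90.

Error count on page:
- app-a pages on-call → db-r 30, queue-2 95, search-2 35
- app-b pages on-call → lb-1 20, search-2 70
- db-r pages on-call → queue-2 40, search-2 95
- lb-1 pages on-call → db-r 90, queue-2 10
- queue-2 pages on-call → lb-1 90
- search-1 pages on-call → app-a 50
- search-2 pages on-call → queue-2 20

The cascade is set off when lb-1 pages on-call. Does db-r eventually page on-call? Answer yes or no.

Round 1 — lb-1 pages on-call (initial).
  db-r: +90 → 90 ≥ 70
  queue-2: +10 → 10 < 30
Round 2 — db-r pages on-call.
  queue-2: +40 → 50 ≥ 30
  search-2: +95 → 95 ≥ 90
Round 3 — queue-2, search-2 page on-call.
No further pages.

yes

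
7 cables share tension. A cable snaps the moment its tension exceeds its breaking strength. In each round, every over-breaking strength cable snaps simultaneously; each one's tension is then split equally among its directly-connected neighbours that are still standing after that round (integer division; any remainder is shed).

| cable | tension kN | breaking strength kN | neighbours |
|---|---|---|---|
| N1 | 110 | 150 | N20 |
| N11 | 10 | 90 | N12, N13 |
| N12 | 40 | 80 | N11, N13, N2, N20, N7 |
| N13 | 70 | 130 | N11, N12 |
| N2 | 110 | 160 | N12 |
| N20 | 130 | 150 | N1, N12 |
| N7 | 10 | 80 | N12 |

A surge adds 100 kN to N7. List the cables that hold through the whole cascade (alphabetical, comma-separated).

Round 1 — N7 at 110 > 80. N7 snaps.
  N7 sheds 110 kN to N12: 110 each.
    N12: 40+110 = 150 > 80
Round 2 — N12 snaps.
  N12 sheds 150 kN to N11, N13, N2, N20: 37 each (2 lost).
    N11: 10+37 = 47 ≤ 90
    N13: 70+37 = 107 ≤ 130
    N2: 110+37 = 147 ≤ 160
    N20: 130+37 = 167 > 150
Round 3 — N20 snaps.
  N20 sheds 167 kN to N1: 167 each.
    N1: 110+167 = 277 > 150
Round 4 — N1 snaps.
  N1 sheds 277 kN: no online neighbours, lost.
No further breaks.

N11, N13, N2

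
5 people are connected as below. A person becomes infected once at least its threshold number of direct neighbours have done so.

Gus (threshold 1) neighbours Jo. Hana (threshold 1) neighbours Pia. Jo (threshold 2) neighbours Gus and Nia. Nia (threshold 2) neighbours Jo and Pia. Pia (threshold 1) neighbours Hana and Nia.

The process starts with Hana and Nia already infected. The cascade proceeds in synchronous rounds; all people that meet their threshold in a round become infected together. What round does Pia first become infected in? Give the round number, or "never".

Round 1 — Hana, Nia become infected (initial).
Round 2 — checking thresholds:
  Jo: 1 of 2 neighbours < 2, holds.
  Pia: 2 of 2 neighbours ≥ 1, becomes infected.
Round 3 — no new infections; cascade stops.

2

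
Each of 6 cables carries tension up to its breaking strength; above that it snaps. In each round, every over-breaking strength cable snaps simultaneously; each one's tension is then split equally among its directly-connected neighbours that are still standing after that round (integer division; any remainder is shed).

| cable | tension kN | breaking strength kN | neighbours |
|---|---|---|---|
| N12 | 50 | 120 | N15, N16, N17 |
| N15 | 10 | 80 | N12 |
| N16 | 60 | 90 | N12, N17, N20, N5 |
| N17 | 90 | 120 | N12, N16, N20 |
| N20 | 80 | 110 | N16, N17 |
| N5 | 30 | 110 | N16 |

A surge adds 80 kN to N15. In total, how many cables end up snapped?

5

Round 1 — N15 at 90 > 80. N15 snaps.
  N15 sheds 90 kN to N12: 90 each.
    N12: 50+90 = 140 > 120
Round 2 — N12 snaps.
  N12 sheds 140 kN to N16, N17: 70 each.
    N16: 60+70 = 130 > 90
    N17: 90+70 = 160 > 120
Round 3 — N16, N17 snap.
  N16 sheds 130 kN to N20, N5: 65 each.
    N20: 80+65 = 145 > 110
    N5: 30+65 = 95 ≤ 110
  N17 sheds 160 kN to N20: 160 each.
    N20: 145+160 = 305 > 110
Round 4 — N20 snaps.
  N20 sheds 305 kN: no online neighbours, lost.
No further breaks.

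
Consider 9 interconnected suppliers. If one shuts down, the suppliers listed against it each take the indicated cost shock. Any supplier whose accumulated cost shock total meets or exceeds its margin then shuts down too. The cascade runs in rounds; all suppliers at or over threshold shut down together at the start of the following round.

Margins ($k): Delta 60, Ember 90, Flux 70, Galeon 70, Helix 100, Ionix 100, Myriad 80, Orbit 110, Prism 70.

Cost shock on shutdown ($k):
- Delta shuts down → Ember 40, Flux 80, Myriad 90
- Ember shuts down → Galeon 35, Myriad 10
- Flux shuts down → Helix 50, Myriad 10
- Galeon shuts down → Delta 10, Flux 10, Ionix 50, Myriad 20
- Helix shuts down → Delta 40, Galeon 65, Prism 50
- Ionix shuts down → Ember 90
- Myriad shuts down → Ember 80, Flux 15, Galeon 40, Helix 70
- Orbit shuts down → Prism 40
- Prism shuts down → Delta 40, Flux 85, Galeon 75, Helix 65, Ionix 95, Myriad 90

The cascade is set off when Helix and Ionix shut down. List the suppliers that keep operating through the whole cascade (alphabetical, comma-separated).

Round 1 — Helix, Ionix shut down (initial).
  Delta: +40 → 40 < 60
  Ember: +90 → 90 ≥ 90
  Galeon: +65 → 65 < 70
  Prism: +50 → 50 < 70
Round 2 — Ember shuts down.
  Galeon: +35 → 100 ≥ 70
  Myriad: +10 → 10 < 80
Round 3 — Galeon shuts down.
  Delta: +10 → 50 < 60
  Flux: +10 → 10 < 70
  Myriad: +20 → 30 < 80
No further shutdowns.

Delta, Flux, Myriad, Orbit, Prism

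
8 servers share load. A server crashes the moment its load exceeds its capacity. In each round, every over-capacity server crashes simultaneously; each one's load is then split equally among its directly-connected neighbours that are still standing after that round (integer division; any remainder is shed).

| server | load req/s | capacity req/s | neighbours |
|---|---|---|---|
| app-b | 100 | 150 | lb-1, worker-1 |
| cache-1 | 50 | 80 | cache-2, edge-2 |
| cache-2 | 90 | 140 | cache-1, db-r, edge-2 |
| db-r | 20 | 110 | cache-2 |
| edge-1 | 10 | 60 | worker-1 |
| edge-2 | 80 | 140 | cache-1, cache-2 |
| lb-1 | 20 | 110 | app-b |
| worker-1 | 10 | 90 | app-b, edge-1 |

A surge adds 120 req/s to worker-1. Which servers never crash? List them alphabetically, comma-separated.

cache-1, cache-2, db-r, edge-2

Round 1 — worker-1 at 130 > 90. worker-1 crashes.
  worker-1 sheds 130 req/s to app-b, edge-1: 65 each.
    app-b: 100+65 = 165 > 150
    edge-1: 10+65 = 75 > 60
Round 2 — app-b, edge-1 crash.
  app-b sheds 165 req/s to lb-1: 165 each.
    lb-1: 20+165 = 185 > 110
  edge-1 sheds 75 req/s: no online neighbours, lost.
Round 3 — lb-1 crashes.
  lb-1 sheds 185 req/s: no online neighbours, lost.
No further crashes.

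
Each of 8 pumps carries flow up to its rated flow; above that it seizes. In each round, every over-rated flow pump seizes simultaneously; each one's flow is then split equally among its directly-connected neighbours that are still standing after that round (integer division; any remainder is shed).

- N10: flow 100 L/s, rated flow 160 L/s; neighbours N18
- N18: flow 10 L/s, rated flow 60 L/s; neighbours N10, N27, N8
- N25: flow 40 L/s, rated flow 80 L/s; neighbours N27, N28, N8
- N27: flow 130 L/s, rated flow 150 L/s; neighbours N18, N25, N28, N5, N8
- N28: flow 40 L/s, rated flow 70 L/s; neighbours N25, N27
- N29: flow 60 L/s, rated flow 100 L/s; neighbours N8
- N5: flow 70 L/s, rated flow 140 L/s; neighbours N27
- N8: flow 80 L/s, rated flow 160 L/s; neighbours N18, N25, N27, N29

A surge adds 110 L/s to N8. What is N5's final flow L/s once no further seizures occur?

129

Round 1 — N8 at 190 > 160. N8 seizes.
  N8 sheds 190 L/s to N18, N25, N27, N29: 47 each (2 lost).
    N18: 10+47 = 57 ≤ 60
    N25: 40+47 = 87 > 80
    N27: 130+47 = 177 > 150
    N29: 60+47 = 107 > 100
Round 2 — N25, N27, N29 seize.
  N25 sheds 87 L/s to N28: 87 each.
    N28: 40+87 = 127 > 70
  N27 sheds 177 L/s to N18, N28, N5: 59 each.
    N18: 57+59 = 116 > 60
    N28: 127+59 = 186 > 70
    N5: 70+59 = 129 ≤ 140
  N29 sheds 107 L/s: no online neighbours, lost.
Round 3 — N18, N28 seize.
  N18 sheds 116 L/s to N10: 116 each.
    N10: 100+116 = 216 > 160
  N28 sheds 186 L/s: no online neighbours, lost.
Round 4 — N10 seizes.
  N10 sheds 216 L/s: no online neighbours, lost.
No further seizures.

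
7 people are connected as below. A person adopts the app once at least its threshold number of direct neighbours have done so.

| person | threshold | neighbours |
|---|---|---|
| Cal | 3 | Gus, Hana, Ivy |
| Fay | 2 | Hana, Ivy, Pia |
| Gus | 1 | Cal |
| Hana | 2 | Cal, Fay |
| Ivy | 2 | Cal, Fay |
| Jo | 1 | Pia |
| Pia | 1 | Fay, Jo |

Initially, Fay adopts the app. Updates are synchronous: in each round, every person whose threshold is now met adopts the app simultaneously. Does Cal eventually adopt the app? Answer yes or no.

Round 1 — Fay adopts the app (initial).
Round 2 — checking thresholds:
  Hana: 1 of 2 neighbours < 2, not yet.
  Ivy: 1 of 2 neighbours < 2, not yet.
  Pia: 1 of 2 neighbours ≥ 1, adopts the app.
Round 3 — checking thresholds:
  Hana: 1 of 2 neighbours < 2, not yet.
  Ivy: 1 of 2 neighbours < 2, not yet.
  Jo: 1 of 1 neighbours ≥ 1, adopts the app.
Round 4 — no new adoptions; cascade stops.

no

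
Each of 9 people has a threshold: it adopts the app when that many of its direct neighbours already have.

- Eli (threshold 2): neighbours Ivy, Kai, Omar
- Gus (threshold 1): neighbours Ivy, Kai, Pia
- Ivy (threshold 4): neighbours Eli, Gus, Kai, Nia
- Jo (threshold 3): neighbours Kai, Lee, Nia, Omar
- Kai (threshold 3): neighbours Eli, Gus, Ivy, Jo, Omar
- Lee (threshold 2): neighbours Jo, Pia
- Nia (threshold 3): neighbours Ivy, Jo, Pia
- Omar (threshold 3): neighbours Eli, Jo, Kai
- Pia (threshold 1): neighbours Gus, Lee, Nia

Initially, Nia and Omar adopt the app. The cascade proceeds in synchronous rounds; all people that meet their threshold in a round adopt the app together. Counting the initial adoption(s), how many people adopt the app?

4

Round 1 — Nia, Omar adopt the app (initial).
Round 2 — checking thresholds:
  Eli: 1 of 3 neighbours < 2, holds.
  Ivy: 1 of 4 neighbours < 4, holds.
  Jo: 2 of 4 neighbours < 3, holds.
  Kai: 1 of 5 neighbours < 3, holds.
  Pia: 1 of 3 neighbours ≥ 1, adopts the app.
Round 3 — checking thresholds:
  Eli: 1 of 3 neighbours < 2, holds.
  Gus: 1 of 3 neighbours ≥ 1, adopts the app.
  Ivy: 1 of 4 neighbours < 4, holds.
  Jo: 2 of 4 neighbours < 3, holds.
  Kai: 1 of 5 neighbours < 3, holds.
  Lee: 1 of 2 neighbours < 2, holds.
Round 4 — no new adoptions; cascade stops.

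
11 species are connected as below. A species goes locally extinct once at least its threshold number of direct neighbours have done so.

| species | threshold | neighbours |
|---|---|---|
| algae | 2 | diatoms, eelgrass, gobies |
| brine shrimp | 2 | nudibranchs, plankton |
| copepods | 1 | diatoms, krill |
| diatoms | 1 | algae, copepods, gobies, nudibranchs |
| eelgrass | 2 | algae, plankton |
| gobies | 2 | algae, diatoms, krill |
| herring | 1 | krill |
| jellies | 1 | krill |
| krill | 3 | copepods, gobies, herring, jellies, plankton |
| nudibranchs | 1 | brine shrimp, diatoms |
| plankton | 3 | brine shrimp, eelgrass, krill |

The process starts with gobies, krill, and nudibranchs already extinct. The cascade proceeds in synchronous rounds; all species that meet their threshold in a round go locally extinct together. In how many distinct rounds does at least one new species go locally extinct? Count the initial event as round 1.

Round 1 — gobies, krill, nudibranchs go locally extinct (initial).
Round 2 — checking thresholds:
  algae: 1 of 3 neighbours < 2, below threshold.
  brine shrimp: 1 of 2 neighbours < 2, below threshold.
  copepods: 1 of 2 neighbours ≥ 1, goes locally extinct.
  diatoms: 2 of 4 neighbours ≥ 1, goes locally extinct.
  herring: 1 of 1 neighbours ≥ 1, goes locally extinct.
  jellies: 1 of 1 neighbours ≥ 1, goes locally extinct.
  plankton: 1 of 3 neighbours < 3, below threshold.
Round 3 — checking thresholds:
  algae: 2 of 3 neighbours ≥ 2, goes locally extinct.
  brine shrimp: 1 of 2 neighbours < 2, below threshold.
  plankton: 1 of 3 neighbours < 3, below threshold.
Round 4 — no new extinctions; cascade stops.

3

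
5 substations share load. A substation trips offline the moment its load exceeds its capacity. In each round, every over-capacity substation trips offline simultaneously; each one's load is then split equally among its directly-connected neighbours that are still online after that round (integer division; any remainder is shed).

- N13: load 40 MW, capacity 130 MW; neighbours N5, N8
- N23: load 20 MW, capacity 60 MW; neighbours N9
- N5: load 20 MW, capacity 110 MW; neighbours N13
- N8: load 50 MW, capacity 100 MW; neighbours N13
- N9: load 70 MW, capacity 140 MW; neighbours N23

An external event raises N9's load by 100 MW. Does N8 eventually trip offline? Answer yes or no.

no

Round 1 — N9 at 170 > 140. N9 trips offline.
  N9 sheds 170 MW to N23: 170 each.
    N23: 20+170 = 190 > 60
Round 2 — N23 trips offline.
  N23 sheds 190 MW: no online neighbours, lost.
No further trips.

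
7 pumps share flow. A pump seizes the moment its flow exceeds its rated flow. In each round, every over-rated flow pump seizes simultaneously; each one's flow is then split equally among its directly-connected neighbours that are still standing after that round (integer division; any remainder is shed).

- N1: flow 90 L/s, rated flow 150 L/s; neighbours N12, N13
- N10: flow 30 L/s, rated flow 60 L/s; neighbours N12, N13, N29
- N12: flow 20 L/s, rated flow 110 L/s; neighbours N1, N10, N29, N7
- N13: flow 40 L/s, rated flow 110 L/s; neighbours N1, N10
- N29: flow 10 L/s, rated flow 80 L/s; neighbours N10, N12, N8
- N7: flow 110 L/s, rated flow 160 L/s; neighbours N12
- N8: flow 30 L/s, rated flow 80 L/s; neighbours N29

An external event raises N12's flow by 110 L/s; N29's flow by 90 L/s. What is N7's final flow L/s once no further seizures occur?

Round 1 — N12 at 130 > 110; N29 at 100 > 80. N12, N29 seize.
  N12 sheds 130 L/s to N1, N10, N7: 43 each (1 lost).
    N1: 90+43 = 133 ≤ 150
    N10: 30+43 = 73 > 60
    N7: 110+43 = 153 ≤ 160
  N29 sheds 100 L/s to N10, N8: 50 each.
    N10: 73+50 = 123 > 60
    N8: 30+50 = 80 ≤ 80
Round 2 — N10 seizes.
  N10 sheds 123 L/s to N13: 123 each.
    N13: 40+123 = 163 > 110
Round 3 — N13 seizes.
  N13 sheds 163 L/s to N1: 163 each.
    N1: 133+163 = 296 > 150
Round 4 — N1 seizes.
  N1 sheds 296 L/s: no online neighbours, lost.
No further seizures.

153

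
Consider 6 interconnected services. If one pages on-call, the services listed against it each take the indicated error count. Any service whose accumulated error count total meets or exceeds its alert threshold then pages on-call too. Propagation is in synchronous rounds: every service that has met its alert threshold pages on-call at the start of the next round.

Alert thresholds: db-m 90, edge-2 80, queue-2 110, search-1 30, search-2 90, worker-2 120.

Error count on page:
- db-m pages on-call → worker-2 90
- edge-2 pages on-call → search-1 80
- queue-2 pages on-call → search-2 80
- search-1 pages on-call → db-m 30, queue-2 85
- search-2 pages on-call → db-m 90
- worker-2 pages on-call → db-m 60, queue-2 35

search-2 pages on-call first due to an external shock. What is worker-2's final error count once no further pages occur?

Round 1 — search-2 pages on-call (initial).
  db-m: +90 → 90 ≥ 90
Round 2 — db-m pages on-call.
  worker-2: +90 → 90 < 120
No further pages.

90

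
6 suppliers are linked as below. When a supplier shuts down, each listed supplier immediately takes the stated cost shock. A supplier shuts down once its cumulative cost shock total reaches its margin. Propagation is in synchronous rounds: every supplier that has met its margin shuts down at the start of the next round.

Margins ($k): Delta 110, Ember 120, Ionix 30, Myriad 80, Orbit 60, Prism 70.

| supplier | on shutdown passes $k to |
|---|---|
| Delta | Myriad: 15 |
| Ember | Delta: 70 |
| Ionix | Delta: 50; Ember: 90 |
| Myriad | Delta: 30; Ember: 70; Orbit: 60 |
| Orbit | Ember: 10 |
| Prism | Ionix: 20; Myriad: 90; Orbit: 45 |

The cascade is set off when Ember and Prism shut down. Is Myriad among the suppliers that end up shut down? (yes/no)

Round 1 — Ember, Prism shut down (initial).
  Delta: +70 → 70 < 110
  Ionix: +20 → 20 < 30
  Myriad: +90 → 90 ≥ 80
  Orbit: +45 → 45 < 60
Round 2 — Myriad shuts down.
  Delta: +30 → 100 < 110
  Orbit: +60 → 105 ≥ 60
Round 3 — Orbit shuts down.
No further shutdowns.

yes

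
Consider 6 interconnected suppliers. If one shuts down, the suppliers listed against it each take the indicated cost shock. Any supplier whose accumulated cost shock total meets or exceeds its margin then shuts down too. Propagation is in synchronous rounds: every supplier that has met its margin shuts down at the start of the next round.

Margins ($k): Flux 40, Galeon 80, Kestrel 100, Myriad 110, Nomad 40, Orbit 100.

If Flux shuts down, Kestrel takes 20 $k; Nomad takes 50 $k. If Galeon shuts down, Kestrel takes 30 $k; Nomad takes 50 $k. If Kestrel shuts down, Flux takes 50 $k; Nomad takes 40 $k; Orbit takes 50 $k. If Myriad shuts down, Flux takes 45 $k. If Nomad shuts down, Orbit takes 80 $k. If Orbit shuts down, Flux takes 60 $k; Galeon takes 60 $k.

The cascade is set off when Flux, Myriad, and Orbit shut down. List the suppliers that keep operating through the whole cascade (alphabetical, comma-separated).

Round 1 — Flux, Myriad, Orbit shut down (initial).
  Galeon: +60 → 60 < 80
  Kestrel: +20 → 20 < 100
  Nomad: +50 → 50 ≥ 40
Round 2 — Nomad shuts down.
No further shutdowns.

Galeon, Kestrel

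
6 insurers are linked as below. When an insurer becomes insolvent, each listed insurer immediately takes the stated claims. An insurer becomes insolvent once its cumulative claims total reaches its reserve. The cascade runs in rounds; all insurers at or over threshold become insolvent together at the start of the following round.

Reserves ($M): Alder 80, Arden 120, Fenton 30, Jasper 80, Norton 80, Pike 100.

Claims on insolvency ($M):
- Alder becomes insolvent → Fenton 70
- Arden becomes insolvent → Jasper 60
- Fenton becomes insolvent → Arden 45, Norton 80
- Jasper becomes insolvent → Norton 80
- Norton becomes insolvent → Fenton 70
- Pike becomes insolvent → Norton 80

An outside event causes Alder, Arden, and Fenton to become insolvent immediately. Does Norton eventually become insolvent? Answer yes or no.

Round 1 — Alder, Arden, Fenton become insolvent (initial).
  Jasper: +60 → 60 < 80
  Norton: +80 → 80 ≥ 80
Round 2 — Norton becomes insolvent.
No further insolvencies.

yes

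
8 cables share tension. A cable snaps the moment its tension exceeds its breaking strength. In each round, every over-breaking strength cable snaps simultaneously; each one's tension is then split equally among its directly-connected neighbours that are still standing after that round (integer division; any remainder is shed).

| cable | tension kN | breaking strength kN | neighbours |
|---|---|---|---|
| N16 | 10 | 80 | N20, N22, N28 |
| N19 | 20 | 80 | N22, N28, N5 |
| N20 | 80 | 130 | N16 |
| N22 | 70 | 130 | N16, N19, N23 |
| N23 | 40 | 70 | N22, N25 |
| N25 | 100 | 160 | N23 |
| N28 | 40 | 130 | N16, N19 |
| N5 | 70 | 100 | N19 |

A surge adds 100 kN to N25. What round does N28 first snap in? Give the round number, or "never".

5

Round 1 — N25 at 200 > 160. N25 snaps.
  N25 sheds 200 kN to N23: 200 each.
    N23: 40+200 = 240 > 70
Round 2 — N23 snaps.
  N23 sheds 240 kN to N22: 240 each.
    N22: 70+240 = 310 > 130
Round 3 — N22 snaps.
  N22 sheds 310 kN to N16, N19: 155 each.
    N16: 10+155 = 165 > 80
    N19: 20+155 = 175 > 80
Round 4 — N16, N19 snap.
  N16 sheds 165 kN to N20, N28: 82 each (1 lost).
    N20: 80+82 = 162 > 130
    N28: 40+82 = 122 ≤ 130
  N19 sheds 175 kN to N28, N5: 87 each (1 lost).
    N28: 122+87 = 209 > 130
    N5: 70+87 = 157 > 100
Round 5 — N20, N28, N5 snap.
  N20 sheds 162 kN: no online neighbours, lost.
  N28 sheds 209 kN: no online neighbours, lost.
  N5 sheds 157 kN: no online neighbours, lost.
No further breaks.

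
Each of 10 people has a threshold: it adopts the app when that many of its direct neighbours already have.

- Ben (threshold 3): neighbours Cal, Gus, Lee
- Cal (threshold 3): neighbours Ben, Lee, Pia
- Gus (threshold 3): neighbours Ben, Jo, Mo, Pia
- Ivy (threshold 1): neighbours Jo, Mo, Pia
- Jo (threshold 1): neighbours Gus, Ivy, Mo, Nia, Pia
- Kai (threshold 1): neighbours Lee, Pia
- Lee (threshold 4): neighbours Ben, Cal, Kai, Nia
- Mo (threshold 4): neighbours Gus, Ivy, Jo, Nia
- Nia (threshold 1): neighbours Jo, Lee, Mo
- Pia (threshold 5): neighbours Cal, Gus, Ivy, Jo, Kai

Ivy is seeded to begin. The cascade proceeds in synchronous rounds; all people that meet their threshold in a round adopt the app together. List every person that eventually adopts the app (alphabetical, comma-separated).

Round 1 — Ivy adopts the app (initial).
Round 2 — checking thresholds:
  Jo: 1 of 5 neighbours ≥ 1, adopts the app.
  Mo: 1 of 4 neighbours < 4, holds.
  Pia: 1 of 5 neighbours < 5, holds.
Round 3 — checking thresholds:
  Gus: 1 of 4 neighbours < 3, holds.
  Mo: 2 of 4 neighbours < 4, holds.
  Nia: 1 of 3 neighbours ≥ 1, adopts the app.
  Pia: 2 of 5 neighbours < 5, holds.
Round 4 — no new adoptions; cascade stops.

Ivy, Jo, Nia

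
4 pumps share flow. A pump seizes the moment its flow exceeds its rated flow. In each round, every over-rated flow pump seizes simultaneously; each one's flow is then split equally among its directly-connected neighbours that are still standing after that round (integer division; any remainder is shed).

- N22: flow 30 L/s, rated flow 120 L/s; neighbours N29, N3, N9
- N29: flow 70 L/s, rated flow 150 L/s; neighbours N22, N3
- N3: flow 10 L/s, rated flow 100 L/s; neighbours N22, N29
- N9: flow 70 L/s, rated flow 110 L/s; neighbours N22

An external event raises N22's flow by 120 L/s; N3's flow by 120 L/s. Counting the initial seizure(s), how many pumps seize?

4

Round 1 — N22 at 150 > 120; N3 at 130 > 100. N22, N3 seize.
  N22 sheds 150 L/s to N29, N9: 75 each.
    N29: 70+75 = 145 ≤ 150
    N9: 70+75 = 145 > 110
  N3 sheds 130 L/s to N29: 130 each.
    N29: 145+130 = 275 > 150
Round 2 — N29, N9 seize.
  N29 sheds 275 L/s: no online neighbours, lost.
  N9 sheds 145 L/s: no online neighbours, lost.
No further seizures.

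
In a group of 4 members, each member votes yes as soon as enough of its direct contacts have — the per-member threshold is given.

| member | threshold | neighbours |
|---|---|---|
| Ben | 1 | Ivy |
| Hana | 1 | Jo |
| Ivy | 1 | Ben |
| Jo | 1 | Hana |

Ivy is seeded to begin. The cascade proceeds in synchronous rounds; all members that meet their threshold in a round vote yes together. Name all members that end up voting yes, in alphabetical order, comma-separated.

Round 1 — Ivy votes yes (initial).
Round 2 — checking thresholds:
  Ben: 1 of 1 neighbours ≥ 1, votes yes.
Round 3 — no new yes votes; cascade stops.

Ben, Ivy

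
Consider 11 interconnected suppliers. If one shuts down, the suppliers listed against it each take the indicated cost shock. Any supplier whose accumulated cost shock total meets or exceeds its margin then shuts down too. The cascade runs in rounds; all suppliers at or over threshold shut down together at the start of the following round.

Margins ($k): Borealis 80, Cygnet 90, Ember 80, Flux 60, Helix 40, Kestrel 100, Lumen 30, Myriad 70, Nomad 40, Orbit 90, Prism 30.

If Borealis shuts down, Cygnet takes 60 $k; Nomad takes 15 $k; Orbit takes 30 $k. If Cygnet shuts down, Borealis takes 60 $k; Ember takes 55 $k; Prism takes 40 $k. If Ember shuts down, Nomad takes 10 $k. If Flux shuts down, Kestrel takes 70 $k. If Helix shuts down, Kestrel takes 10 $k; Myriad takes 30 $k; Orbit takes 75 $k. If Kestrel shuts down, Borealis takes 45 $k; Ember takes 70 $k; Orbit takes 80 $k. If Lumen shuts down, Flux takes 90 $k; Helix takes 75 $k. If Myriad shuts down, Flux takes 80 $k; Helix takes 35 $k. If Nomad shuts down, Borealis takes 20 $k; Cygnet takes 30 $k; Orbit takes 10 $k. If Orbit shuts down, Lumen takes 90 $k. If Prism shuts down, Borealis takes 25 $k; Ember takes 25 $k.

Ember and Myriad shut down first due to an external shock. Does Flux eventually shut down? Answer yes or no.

yes

Round 1 — Ember, Myriad shut down (initial).
  Flux: +80 → 80 ≥ 60
  Helix: +35 → 35 < 40
  Nomad: +10 → 10 < 40
Round 2 — Flux shuts down.
  Kestrel: +70 → 70 < 100
No further shutdowns.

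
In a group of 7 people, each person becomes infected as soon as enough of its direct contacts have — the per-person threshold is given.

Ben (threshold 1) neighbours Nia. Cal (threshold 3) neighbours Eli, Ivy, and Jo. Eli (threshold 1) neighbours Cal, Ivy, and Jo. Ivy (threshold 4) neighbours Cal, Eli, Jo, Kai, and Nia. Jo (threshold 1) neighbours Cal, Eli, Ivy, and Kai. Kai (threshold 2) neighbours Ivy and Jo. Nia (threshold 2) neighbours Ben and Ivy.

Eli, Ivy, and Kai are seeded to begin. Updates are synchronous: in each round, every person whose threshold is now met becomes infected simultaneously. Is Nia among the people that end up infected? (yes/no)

no

Round 1 — Eli, Ivy, Kai become infected (initial).
Round 2 — checking thresholds:
  Cal: 2 of 3 neighbours < 3, not yet.
  Jo: 3 of 4 neighbours ≥ 1, becomes infected.
  Nia: 1 of 2 neighbours < 2, not yet.
Round 3 — checking thresholds:
  Cal: 3 of 3 neighbours ≥ 3, becomes infected.
  Nia: 1 of 2 neighbours < 2, not yet.
Round 4 — no new infections; cascade stops.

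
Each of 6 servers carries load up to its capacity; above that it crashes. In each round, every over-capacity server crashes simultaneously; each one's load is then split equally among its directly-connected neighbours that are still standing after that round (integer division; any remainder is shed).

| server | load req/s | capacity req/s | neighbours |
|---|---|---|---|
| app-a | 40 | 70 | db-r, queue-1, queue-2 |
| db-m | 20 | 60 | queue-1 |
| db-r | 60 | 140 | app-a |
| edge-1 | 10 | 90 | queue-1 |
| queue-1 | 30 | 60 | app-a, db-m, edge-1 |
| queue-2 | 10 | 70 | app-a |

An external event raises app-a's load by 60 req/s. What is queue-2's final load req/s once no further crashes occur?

43

Round 1 — app-a at 100 > 70. app-a crashes.
  app-a sheds 100 req/s to db-r, queue-1, queue-2: 33 each (1 lost).
    db-r: 60+33 = 93 ≤ 140
    queue-1: 30+33 = 63 > 60
    queue-2: 10+33 = 43 ≤ 70
Round 2 — queue-1 crashes.
  queue-1 sheds 63 req/s to db-m, edge-1: 31 each (1 lost).
    db-m: 20+31 = 51 ≤ 60
    edge-1: 10+31 = 41 ≤ 90
No further crashes.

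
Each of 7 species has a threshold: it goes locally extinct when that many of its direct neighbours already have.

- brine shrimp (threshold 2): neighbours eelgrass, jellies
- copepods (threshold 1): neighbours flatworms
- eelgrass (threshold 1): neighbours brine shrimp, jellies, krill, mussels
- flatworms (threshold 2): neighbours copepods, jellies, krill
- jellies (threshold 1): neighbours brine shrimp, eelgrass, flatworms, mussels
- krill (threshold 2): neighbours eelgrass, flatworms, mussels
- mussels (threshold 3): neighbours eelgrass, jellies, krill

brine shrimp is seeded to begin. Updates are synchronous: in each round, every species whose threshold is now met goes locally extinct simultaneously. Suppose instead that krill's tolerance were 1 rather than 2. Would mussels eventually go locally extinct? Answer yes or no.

With krill's tolerance at 1:
Round 1 — brine shrimp goes locally extinct (initial).
Round 2 — checking thresholds:
  eelgrass: 1 of 4 neighbours ≥ 1, goes locally extinct.
  jellies: 1 of 4 neighbours ≥ 1, goes locally extinct.
Round 3 — checking thresholds:
  flatworms: 1 of 3 neighbours < 2, not yet.
  krill: 1 of 3 neighbours ≥ 1, goes locally extinct.
  mussels: 2 of 3 neighbours < 3, not yet.
Round 4 — checking thresholds:
  flatworms: 2 of 3 neighbours ≥ 2, goes locally extinct.
  mussels: 3 of 3 neighbours ≥ 3, goes locally extinct.
Round 5 — checking thresholds:
  copepods: 1 of 1 neighbours ≥ 1, goes locally extinct.
Round 6 — no new extinctions; cascade stops.

yes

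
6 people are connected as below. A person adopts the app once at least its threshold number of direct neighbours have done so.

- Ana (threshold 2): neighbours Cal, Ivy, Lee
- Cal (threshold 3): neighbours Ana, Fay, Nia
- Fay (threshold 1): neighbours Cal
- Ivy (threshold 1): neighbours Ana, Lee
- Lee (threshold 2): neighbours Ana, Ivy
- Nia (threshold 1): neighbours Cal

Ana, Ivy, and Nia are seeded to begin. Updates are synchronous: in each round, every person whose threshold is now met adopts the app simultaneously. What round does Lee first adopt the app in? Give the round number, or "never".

2

Round 1 — Ana, Ivy, Nia adopt the app (initial).
Round 2 — checking thresholds:
  Cal: 2 of 3 neighbours < 3, below threshold.
  Lee: 2 of 2 neighbours ≥ 2, adopts the app.
Round 3 — no new adoptions; cascade stops.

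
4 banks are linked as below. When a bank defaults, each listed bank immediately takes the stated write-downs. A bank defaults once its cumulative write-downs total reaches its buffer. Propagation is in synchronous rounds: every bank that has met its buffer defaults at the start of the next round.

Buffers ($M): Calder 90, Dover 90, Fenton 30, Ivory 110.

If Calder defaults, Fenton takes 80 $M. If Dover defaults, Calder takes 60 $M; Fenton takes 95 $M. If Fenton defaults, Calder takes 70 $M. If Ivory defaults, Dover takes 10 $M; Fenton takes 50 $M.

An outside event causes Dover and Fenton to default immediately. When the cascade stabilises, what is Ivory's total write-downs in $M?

Round 1 — Dover, Fenton default (initial).
  Calder: +60+70 → 130 ≥ 90
Round 2 — Calder defaults.
No further defaults.

0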